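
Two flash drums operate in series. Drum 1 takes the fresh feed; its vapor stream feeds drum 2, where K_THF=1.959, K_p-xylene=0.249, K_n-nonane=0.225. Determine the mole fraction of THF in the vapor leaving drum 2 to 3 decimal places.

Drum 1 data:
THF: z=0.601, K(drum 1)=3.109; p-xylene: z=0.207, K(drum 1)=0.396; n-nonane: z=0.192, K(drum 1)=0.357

y_THF (drum 2) = 0.868

Drum 1:
Rachford–Rice: g(ψ₁) = Σ zᵢ(Kᵢ−1)/(1+ψ₁(Kᵢ−1)) = 0.
g(0) = ΣzᵢKᵢ − 1 = 1.019 and g(1) = 1 − Σzᵢ/Kᵢ = -0.254, so a root lies in (0, 1).
Newton–Raphson from ψ₁ = 0.65:
  ψ₁ = 0.650: g = 0.1167, g' = -0.915 → ψ₁ = 0.778
  ψ₁ = 0.778: g = -0.0025, g' = -0.970 → ψ₁ = 0.775
Converged at ψ₁ = 0.775.
Drum-1 compositions:
  THF: x = 0.228, y = 0.709
  p-xylene: x = 0.389, y = 0.154
  n-nonane: x = 0.383, y = 0.137
Drum-2 feed = drum-1 vapor: z₂ = (0.7093, 0.1541, 0.1366).
Drum 2:
Material balance + equilibrium reduce to Σ zᵢ(Kᵢ−1)/(1+ψ₂(Kᵢ−1)) = 0.
g(0) = ΣzᵢKᵢ − 1 = 0.459 and g(1) = 1 − Σzᵢ/Kᵢ = -0.588, so a root lies in (0, 1).
Newton iteration, ψ₂⁰ = 0.64:
  ψ₂ = 0.640: g = -0.0114, g' = -0.896 → ψ₂ = 0.627
Converged at ψ₂ = 0.627.
  THF: x = 0.443, y = 0.868
  p-xylene: x = 0.291, y = 0.073
  n-nonane: x = 0.266, y = 0.060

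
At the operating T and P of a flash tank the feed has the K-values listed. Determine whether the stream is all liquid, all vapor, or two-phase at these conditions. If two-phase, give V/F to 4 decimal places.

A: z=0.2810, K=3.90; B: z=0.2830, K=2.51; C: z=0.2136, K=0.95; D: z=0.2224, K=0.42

ΣzᵢKᵢ = 2.1026; Σzᵢ/Kᵢ = 0.9392.
Since Σzᵢ/Kᵢ < 1 the mixture is above its dew point — single vapor phase.

all vapor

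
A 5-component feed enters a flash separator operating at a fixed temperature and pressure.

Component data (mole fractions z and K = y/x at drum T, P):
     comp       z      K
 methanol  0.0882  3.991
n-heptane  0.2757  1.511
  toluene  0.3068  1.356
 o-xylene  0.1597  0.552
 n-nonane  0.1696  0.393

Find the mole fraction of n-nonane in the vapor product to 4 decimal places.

Rachford–Rice: g(β) = Σ zᵢ(Kᵢ−1)/(1+β(Kᵢ−1)) = 0.
Feasibility: ΣzᵢKᵢ = 1.3394, Σzᵢ/Kᵢ = 1.1517 — both > 1, two phases present.
Newton–Raphson from β = 0.5:
  β = 0.5000: g = 0.07064, g' = -0.3824 → β = 0.6847
  β = 0.6847: g = -0.00063, g' = -0.3993 → β = 0.6831
Converged at β = 0.6831.
Compositions from xᵢ = zᵢ/(1+β(Kᵢ−1)), yᵢ = Kᵢxᵢ:
  methanol: x = 0.0290, y = 0.1157
  n-heptane: x = 0.2044, y = 0.3088
  toluene: x = 0.2468, y = 0.3346
  o-xylene: x = 0.2301, y = 0.1270
  n-nonane: x = 0.2897, y = 0.1139

y_n-nonane = 0.1139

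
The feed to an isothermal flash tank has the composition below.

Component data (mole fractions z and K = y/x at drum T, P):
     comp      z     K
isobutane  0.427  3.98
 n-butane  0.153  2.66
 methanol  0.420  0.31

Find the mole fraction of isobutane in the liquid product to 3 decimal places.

Rachford–Rice: g(ψ) = Σ zᵢ(Kᵢ−1)/(1+ψ(Kᵢ−1)) = 0.
g(0) = ΣzᵢKᵢ − 1 = 1.237 and g(1) = 1 − Σzᵢ/Kᵢ = -0.520, so a root lies in (0, 1).
Newton iteration, ψ⁰ = 0.4:
  ψ = 0.400: g = 0.3329, g' = -1.323 → ψ = 0.652
  ψ = 0.652: g = 0.0280, g' = -1.196 → ψ = 0.675
Converged at ψ = 0.675.
Compositions from xᵢ = zᵢ/(1+ψ(Kᵢ−1)), yᵢ = Kᵢxᵢ:
  isobutane: x = 0.142, y = 0.564
  n-butane: x = 0.072, y = 0.192
  methanol: x = 0.786, y = 0.244

x_isobutane = 0.142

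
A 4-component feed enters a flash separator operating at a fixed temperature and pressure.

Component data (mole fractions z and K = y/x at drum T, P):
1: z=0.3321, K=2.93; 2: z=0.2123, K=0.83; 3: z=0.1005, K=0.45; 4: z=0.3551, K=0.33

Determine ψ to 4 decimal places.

Newton iteration, ψ⁰ = 0.43:
  ψ = 0.4300: g = -0.09527, g' = -0.7433 → ψ = 0.3018
  ψ = 0.3018: g = 0.00248, g' = -0.7949 → ψ = 0.3049
Converged at ψ = 0.3049.

ψ = 0.3049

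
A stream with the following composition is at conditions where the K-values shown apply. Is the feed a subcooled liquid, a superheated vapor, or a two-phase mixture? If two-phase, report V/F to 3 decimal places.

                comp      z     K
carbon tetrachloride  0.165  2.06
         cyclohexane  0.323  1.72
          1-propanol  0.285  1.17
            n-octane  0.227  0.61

ΣzᵢKᵢ = 1.367; Σzᵢ/Kᵢ = 0.884.
Since Σzᵢ/Kᵢ < 1 the mixture is above its dew point — single vapor phase.

superheated vapor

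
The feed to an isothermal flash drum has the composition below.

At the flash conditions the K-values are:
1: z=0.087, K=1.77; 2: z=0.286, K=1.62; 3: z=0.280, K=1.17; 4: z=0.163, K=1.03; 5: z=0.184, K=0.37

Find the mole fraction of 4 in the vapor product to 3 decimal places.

Iterate (Newton) starting at β = 0.5:
  β = 0.500: g = 0.0632, g' = -0.254 → β = 0.749
  β = 0.749: g = -0.0090, g' = -0.340 → β = 0.723
  β = 0.723: g = -0.0002, g' = -0.326 → β = 0.722
Converged at β = 0.722.
Compositions from xᵢ = zᵢ/(1+β(Kᵢ−1)), yᵢ = Kᵢxᵢ:
  1: x = 0.056, y = 0.099
  2: x = 0.198, y = 0.320
  3: x = 0.249, y = 0.292
  4: x = 0.160, y = 0.164
  5: x = 0.338, y = 0.125

y_4 = 0.164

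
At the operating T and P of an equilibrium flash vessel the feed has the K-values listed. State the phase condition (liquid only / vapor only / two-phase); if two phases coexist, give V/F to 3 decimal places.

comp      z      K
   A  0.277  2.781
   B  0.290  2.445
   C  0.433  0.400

two-phase, V/F = 0.674

ΣzᵢKᵢ = 1.653; Σzᵢ/Kᵢ = 1.301.
Both exceed 1, so a two-phase solution exists.
Newton iteration, ψ⁰ = 0.5:
  ψ = 0.500: g = 0.1331, g' = -0.768 → ψ = 0.673
  ψ = 0.673: g = 0.0009, g' = -0.776 → ψ = 0.674
Converged at ψ = 0.674.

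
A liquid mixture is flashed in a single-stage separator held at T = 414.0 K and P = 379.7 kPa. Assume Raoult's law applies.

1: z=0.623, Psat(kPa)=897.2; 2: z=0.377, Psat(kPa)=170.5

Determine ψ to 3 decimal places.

ψ = 0.854

Raoult's law: Kᵢ = Pᵢˢᵃᵗ/P = Pᵢˢᵃᵗ/379.7.
  K_1 = 897.2/379.7 = 2.36292, K_2 = 170.5/379.7 = 0.44904
Newton iteration, ψ⁰ = 0.5:
  ψ = 0.500: g = 0.2183, g' = -0.627 → ψ = 0.848
  ψ = 0.848: g = 0.0040, g' = -0.652 → ψ = 0.854
Converged at ψ = 0.854.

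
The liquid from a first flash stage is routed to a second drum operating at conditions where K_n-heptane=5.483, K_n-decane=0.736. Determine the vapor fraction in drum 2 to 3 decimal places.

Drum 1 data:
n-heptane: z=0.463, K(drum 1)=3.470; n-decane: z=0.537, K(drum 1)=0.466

Drum 1:
Let ψ₁ = V/F and solve Σ zᵢ(Kᵢ−1)/(1+ψ₁(Kᵢ−1)) = 0.
g(0) = ΣzᵢKᵢ − 1 = 0.857 and g(1) = 1 − Σzᵢ/Kᵢ = -0.286, so a root lies in (0, 1).
Newton–Raphson from ψ₁ = 0.64:
  ψ₁ = 0.640: g = 0.0075, g' = -0.778 → ψ₁ = 0.650
Converged at ψ₁ = 0.650.
Drum-1 compositions:
  n-heptane: x = 0.178, y = 0.617
  n-decane: x = 0.822, y = 0.383
Drum-2 feed = drum-1 liquid: z₂ = (0.1778, 0.8222).
Drum 2:
Let ψ₂ = V/F and solve Σ zᵢ(Kᵢ−1)/(1+ψ₂(Kᵢ−1)) = 0.
g(0) = ΣzᵢKᵢ − 1 = 0.580 and g(1) = 1 − Σzᵢ/Kᵢ = -0.150, so a root lies in (0, 1).
Binary case is linear: z₁(K₁−1)(1+ψ₂(K₂−1)) + z₂(K₂−1)(1+ψ₂(K₁−1)) = 0
⇒ ψ₂ = [z₁(K₁−1)+z₂(K₂−1)] / [−(K₁−1)(K₂−1)] = 0.5798/1.1835 = 0.490
  n-heptane: x = 0.056, y = 0.305
  n-decane: x = 0.944, y = 0.695

V/F (drum 2) = 0.490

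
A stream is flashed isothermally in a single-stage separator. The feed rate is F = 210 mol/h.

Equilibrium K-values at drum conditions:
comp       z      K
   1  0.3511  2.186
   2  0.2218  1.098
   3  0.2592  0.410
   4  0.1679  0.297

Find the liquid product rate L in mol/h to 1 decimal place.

L = 149.8 mol/h

Newton–Raphson from V/F = 0.5:
  V/F = 0.5000: g = -0.11681, g' = -0.5754 → V/F = 0.2970
  V/F = 0.2970: g = -0.00553, g' = -0.5373 → V/F = 0.2867
Converged at V/F = 0.2867.
Then V = V/F·F = 0.2867·210 = 60.2 mol/h and L = F − V = 149.8 mol/h.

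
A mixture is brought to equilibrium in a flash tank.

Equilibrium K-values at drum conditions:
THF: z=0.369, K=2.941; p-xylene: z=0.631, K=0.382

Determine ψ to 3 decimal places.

Material balance + equilibrium reduce to Σ zᵢ(Kᵢ−1)/(1+ψ(Kᵢ−1)) = 0.
g(0) = ΣzᵢKᵢ − 1 = 0.326 and g(1) = 1 − Σzᵢ/Kᵢ = -0.777, so a root lies in (0, 1).
Newton–Raphson from ψ = 0.33:
  ψ = 0.330: g = -0.0533, g' = -0.897 → ψ = 0.271
  ψ = 0.271: g = 0.0013, g' = -0.945 → ψ = 0.272
Converged at ψ = 0.272.

ψ = 0.272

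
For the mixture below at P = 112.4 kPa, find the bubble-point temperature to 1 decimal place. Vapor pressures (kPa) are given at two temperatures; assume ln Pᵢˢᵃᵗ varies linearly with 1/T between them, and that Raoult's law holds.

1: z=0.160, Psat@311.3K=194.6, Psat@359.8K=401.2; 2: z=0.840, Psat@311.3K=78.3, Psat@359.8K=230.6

Bubble-point temperature: ΣzᵢPᵢˢᵃᵗ(T) = P. Interpolate ln Pᵢˢᵃᵗ = aᵢ + bᵢ/T.
  T = 311.3 K: ΣzᵢPᵢˢᵃᵗ = 96.91 kPa
  T = 359.8 K: ΣzᵢPᵢˢᵃᵗ = 257.90 kPa
  T = 335.6 K: ΣzᵢPᵢˢᵃᵗ = 163.42 kPa
  T = 323.5 K: ΣzᵢPᵢˢᵃᵗ = 127.10 kPa
  T = 317.4 K: ΣzᵢPᵢˢᵃᵗ = 111.24 kPa
  T = 320.4 K: ΣzᵢPᵢˢᵃᵗ = 118.84 kPa
  T = 318.9 K: ΣzᵢPᵢˢᵃᵗ = 115.00 kPa
Interpolating between 317.4 K and 318.9 K gives T ≈ 317.9 K.

T = 317.9 K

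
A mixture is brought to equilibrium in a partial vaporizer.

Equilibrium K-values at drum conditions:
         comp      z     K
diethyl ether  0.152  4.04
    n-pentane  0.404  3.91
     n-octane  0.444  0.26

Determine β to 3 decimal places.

Material balance + equilibrium reduce to Σ zᵢ(Kᵢ−1)/(1+β(Kᵢ−1)) = 0.
Feasibility: ΣzᵢKᵢ = 2.309, Σzᵢ/Kᵢ = 1.849 — both > 1, two phases present.
Newton iteration, β⁰ = 0.5:
  β = 0.500: g = 0.1407, g' = -1.401 → β = 0.600
  β = 0.600: g = 0.0002, g' = -1.417 → β = 0.601
Converged at β = 0.601.

β = 0.601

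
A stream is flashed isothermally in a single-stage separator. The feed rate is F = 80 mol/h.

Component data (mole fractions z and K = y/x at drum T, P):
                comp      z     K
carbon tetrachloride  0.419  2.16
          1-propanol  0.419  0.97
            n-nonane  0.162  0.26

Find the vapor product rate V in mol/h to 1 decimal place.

V = 57.0 mol/h

Let ψ = V/F and solve Σ zᵢ(Kᵢ−1)/(1+ψ(Kᵢ−1)) = 0.
g(0) = ΣzᵢKᵢ − 1 = 0.354 and g(1) = 1 − Σzᵢ/Kᵢ = -0.249, so a root lies in (0, 1).
Newton iteration, ψ⁰ = 0.62:
  ψ = 0.620: g = 0.0484, g' = -0.494 → ψ = 0.718
  ψ = 0.718: g = -0.0034, g' = -0.572 → ψ = 0.712
Converged at ψ = 0.712.
Then V = ψ·F = 0.7119·80 = 57.0 mol/h and L = F − V = 23.0 mol/h.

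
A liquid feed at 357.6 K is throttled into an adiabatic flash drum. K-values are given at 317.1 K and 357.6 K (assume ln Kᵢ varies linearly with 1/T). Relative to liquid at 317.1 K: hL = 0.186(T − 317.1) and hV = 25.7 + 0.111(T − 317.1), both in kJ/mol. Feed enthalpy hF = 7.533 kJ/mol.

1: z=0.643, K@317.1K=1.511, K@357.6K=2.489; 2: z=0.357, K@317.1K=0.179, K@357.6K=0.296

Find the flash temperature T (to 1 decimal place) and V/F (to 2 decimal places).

T = 323.6 K, V/F = 0.25

Adiabatic flash: solve Rachford–Rice at each trial T, then check hF = ψ·hV(T) + (1−ψ)·hL(T).
  T = 317.1 K: K = (1.511, 0.179), RR gives ψ = 0.085, H_out = 2.173 kJ/mol
  T = 357.6 K: K = (2.489, 0.296), RR gives ψ = 0.674, H_out = 22.798 kJ/mol
  T = 337.4 K: K = (1.970, 0.234), RR gives ψ = 0.471, H_out = 15.166 kJ/mol
  T = 327.2 K: K = (1.731, 0.205), RR gives ψ = 0.321, H_out = 9.882 kJ/mol
  T = 322.1 K: K = (1.618, 0.192), RR gives ψ = 0.218, H_out = 6.448 kJ/mol
  T = 324.6 K: K = (1.673, 0.198), RR gives ψ = 0.272, H_out = 8.222 kJ/mol
  T = 323.4 K: K = (1.646, 0.195), RR gives ψ = 0.247, H_out = 7.395 kJ/mol
Linear interpolation between T = 323.4 (H_out = 7.395) and T = 324.6 (H_out = 8.222) on hF = 7.533 gives T ≈ 323.6 K, at which ψ = 0.25.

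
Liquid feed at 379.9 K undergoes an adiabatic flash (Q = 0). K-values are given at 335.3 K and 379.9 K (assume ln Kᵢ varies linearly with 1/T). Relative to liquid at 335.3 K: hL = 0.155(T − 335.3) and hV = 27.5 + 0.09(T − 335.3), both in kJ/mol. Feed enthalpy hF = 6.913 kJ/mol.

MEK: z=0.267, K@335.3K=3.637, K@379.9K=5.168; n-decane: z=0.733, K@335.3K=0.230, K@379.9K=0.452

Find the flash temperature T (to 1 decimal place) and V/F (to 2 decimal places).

Adiabatic flash: solve Rachford–Rice at each trial T, then check hF = ψ·hV(T) + (1−ψ)·hL(T).
  T = 335.3 K: K = (3.637, 0.230), RR gives ψ = 0.069, H_out = 1.892 kJ/mol
  T = 379.9 K: K = (5.168, 0.452), RR gives ψ = 0.311, H_out = 14.573 kJ/mol
  T = 357.6 K: K = (4.383, 0.329), RR gives ψ = 0.181, H_out = 8.183 kJ/mol
  T = 346.5 K: K = (4.006, 0.277), RR gives ψ = 0.125, H_out = 5.096 kJ/mol
  T = 352.1 K: K = (4.195, 0.303), RR gives ψ = 0.153, H_out = 6.657 kJ/mol
  T = 354.9 K: K = (4.291, 0.316), RR gives ψ = 0.168, H_out = 7.434 kJ/mol
  T = 353.5 K: K = (4.243, 0.309), RR gives ψ = 0.161, H_out = 7.046 kJ/mol
Linear interpolation between T = 352.1 (H_out = 6.657) and T = 353.5 (H_out = 7.046) on hF = 6.913 gives T ≈ 353.0 K, at which ψ = 0.16.

T = 353.0 K, V/F = 0.16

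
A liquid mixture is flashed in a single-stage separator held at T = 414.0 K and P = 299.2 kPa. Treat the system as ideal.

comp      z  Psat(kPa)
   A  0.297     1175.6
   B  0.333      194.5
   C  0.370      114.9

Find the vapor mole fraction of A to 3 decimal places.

y_A = 0.570

Raoult's law: Kᵢ = Pᵢˢᵃᵗ/P = Pᵢˢᵃᵗ/299.2.
  K_A = 1175.6/299.2 = 3.92914, K_B = 194.5/299.2 = 0.65007, K_C = 114.9/299.2 = 0.38402
Iterate (Newton) starting at β = 0.56:
  β = 0.560: g = -0.1634, g' = -0.756 → β = 0.344
  β = 0.344: g = 0.0118, g' = -0.911 → β = 0.357
Converged at β = 0.357.
Compositions from xᵢ = zᵢ/(1+β(Kᵢ−1)), yᵢ = Kᵢxᵢ:
  A: x = 0.145, y = 0.570
  B: x = 0.381, y = 0.247
  C: x = 0.474, y = 0.182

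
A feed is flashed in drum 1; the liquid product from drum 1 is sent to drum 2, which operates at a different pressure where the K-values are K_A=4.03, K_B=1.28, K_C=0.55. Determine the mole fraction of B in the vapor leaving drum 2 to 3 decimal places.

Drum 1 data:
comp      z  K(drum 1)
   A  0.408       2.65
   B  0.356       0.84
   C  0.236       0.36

y_B (drum 2) = 0.421

Drum 1:
Newton iteration, ψ₁⁰ = 0.55:
  ψ₁ = 0.550: g = 0.0574, g' = -0.546 → ψ₁ = 0.655
Converged at ψ₁ = 0.655.
Drum-1 compositions:
  A: x = 0.196, y = 0.520
  B: x = 0.398, y = 0.334
  C: x = 0.406, y = 0.146
Drum-2 feed = drum-1 liquid: z₂ = (0.1961, 0.3977, 0.4062).
Drum 2:
Let ψ₂ = V/F and solve Σ zᵢ(Kᵢ−1)/(1+ψ₂(Kᵢ−1)) = 0.
g(0) = ΣzᵢKᵢ − 1 = 0.523 and g(1) = 1 − Σzᵢ/Kᵢ = -0.098, so a root lies in (0, 1).
Newton iteration, ψ₂⁰ = 0.31:
  ψ₂ = 0.310: g = 0.1964, g' = -0.616 → ψ₂ = 0.629
  ψ₂ = 0.629: g = 0.0443, g' = -0.396 → ψ₂ = 0.741
  ψ₂ = 0.741: g = 0.0012, g' = -0.378 → ψ₂ = 0.744
Converged at ψ₂ = 0.744.
  A: x = 0.060, y = 0.243
  B: x = 0.329, y = 0.421
  C: x = 0.611, y = 0.336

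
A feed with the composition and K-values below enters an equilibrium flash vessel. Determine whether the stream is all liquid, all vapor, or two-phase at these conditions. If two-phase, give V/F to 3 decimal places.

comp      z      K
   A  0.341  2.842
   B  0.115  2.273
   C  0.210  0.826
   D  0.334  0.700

all vapor

ΣzᵢKᵢ = 1.638; Σzᵢ/Kᵢ = 0.902.
Since Σzᵢ/Kᵢ < 1 the mixture is above its dew point — single vapor phase.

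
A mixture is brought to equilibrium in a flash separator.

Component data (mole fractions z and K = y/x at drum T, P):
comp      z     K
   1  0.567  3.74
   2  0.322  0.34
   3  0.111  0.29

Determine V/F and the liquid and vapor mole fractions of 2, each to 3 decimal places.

Rachford–Rice: g(V/F) = Σ zᵢ(Kᵢ−1)/(1+V/F(Kᵢ−1)) = 0.
Check two-phase: ΣzᵢKᵢ = 2.262 > 1 and Σzᵢ/Kᵢ = 1.481 > 1, so g(0) = 1.262 > 0 and g(1) = -0.481 < 0.
Iterate (Newton) starting at V/F = 0.5:
  V/F = 0.500: g = 0.2161, g' = -1.205 → V/F = 0.679
  V/F = 0.679: g = 0.0054, g' = -1.190 → V/F = 0.684
Converged at V/F = 0.684.
Compositions from xᵢ = zᵢ/(1+V/F(Kᵢ−1)), yᵢ = Kᵢxᵢ:
  1: x = 0.197, y = 0.738
  2: x = 0.587, y = 0.200
  3: x = 0.216, y = 0.063

V/F = 0.684, x_2 = 0.587, y_2 = 0.200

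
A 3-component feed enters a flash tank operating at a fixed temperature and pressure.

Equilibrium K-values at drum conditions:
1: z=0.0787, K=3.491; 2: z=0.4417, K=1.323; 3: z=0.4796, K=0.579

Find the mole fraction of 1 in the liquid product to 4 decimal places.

x_1 = 0.0428

Material balance + equilibrium reduce to Σ zᵢ(Kᵢ−1)/(1+ψ(Kᵢ−1)) = 0.
Feasibility: ΣzᵢKᵢ = 1.1368, Σzᵢ/Kᵢ = 1.1847 — both > 1, two phases present.
Iterate (Newton) starting at ψ = 0.34:
  ψ = 0.3400: g = -0.00095, g' = -0.2963 → ψ = 0.3368
Converged at ψ = 0.3368.
Compositions from xᵢ = zᵢ/(1+ψ(Kᵢ−1)), yᵢ = Kᵢxᵢ:
  1: x = 0.0428, y = 0.1494
  2: x = 0.3984, y = 0.5270
  3: x = 0.5588, y = 0.3236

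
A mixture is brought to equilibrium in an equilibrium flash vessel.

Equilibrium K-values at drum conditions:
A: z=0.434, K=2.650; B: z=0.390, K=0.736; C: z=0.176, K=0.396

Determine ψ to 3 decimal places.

Newton iteration, ψ⁰ = 0.5:
  ψ = 0.500: g = 0.1215, g' = -0.523 → ψ = 0.732
  ψ = 0.732: g = 0.0060, g' = -0.491 → ψ = 0.745
Converged at ψ = 0.745.

ψ = 0.745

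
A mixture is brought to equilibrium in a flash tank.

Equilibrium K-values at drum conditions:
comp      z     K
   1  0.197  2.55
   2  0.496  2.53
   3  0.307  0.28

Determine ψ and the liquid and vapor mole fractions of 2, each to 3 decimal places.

Newton iteration, ψ⁰ = 0.5:
  ψ = 0.500: g = 0.2566, g' = -0.911 → ψ = 0.782
  ψ = 0.782: g = -0.0218, g' = -1.170 → ψ = 0.763
Converged at ψ = 0.763.
Compositions from xᵢ = zᵢ/(1+ψ(Kᵢ−1)), yᵢ = Kᵢxᵢ:
  1: x = 0.090, y = 0.230
  2: x = 0.229, y = 0.579
  3: x = 0.681, y = 0.191

ψ = 0.763, x_2 = 0.229, y_2 = 0.579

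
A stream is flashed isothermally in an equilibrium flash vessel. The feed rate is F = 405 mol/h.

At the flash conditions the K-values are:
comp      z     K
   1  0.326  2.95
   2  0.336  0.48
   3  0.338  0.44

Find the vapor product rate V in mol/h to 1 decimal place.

Rachford–Rice: g(ψ) = Σ zᵢ(Kᵢ−1)/(1+ψ(Kᵢ−1)) = 0.
g(0) = ΣzᵢKᵢ − 1 = 0.272 and g(1) = 1 − Σzᵢ/Kᵢ = -0.579, so a root lies in (0, 1).
Iterate (Newton) starting at ψ = 0.5:
  ψ = 0.500: g = -0.1771, g' = -0.688 → ψ = 0.243
  ψ = 0.243: g = 0.0125, g' = -0.832 → ψ = 0.258
Converged at ψ = 0.258.
Then V = ψ·F = 0.2579·405 = 104.4 mol/h and L = F − V = 300.6 mol/h.

V = 104.4 mol/h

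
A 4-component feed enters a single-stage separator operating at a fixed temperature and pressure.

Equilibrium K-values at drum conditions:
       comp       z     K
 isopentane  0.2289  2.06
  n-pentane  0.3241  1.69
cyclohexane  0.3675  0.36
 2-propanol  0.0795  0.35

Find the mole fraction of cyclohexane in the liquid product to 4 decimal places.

x_cyclohexane = 0.4645

Iterate (Newton) starting at ψ = 0.61:
  ψ = 0.6100: g = -0.16671, g' = -0.6686 → ψ = 0.3606
  ψ = 0.3606: g = -0.01868, g' = -0.5453 → ψ = 0.3264
  ψ = 0.3264: g = -0.00011, g' = -0.5394 → ψ = 0.3262
Converged at ψ = 0.3262.
Compositions from xᵢ = zᵢ/(1+ψ(Kᵢ−1)), yᵢ = Kᵢxᵢ:
  isopentane: x = 0.1701, y = 0.3504
  n-pentane: x = 0.2646, y = 0.4471
  cyclohexane: x = 0.4645, y = 0.1672
  2-propanol: x = 0.1009, y = 0.0353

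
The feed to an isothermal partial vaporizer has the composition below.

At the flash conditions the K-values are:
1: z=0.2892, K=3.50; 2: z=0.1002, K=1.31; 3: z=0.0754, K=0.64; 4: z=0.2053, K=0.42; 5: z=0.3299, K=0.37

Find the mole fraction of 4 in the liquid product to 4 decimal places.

Material balance + equilibrium reduce to Σ zᵢ(Kᵢ−1)/(1+ψ(Kᵢ−1)) = 0.
g(0) = ΣzᵢKᵢ − 1 = 0.4000 and g(1) = 1 − Σzᵢ/Kᵢ = -0.6574, so a root lies in (0, 1).
Newton iteration, ψ⁰ = 0.43:
  ψ = 0.4300: g = -0.09997, g' = -0.8099 → ψ = 0.3066
  ψ = 0.3066: g = 0.00475, g' = -0.9030 → ψ = 0.3118
Converged at ψ = 0.3118.
Compositions from xᵢ = zᵢ/(1+ψ(Kᵢ−1)), yᵢ = Kᵢxᵢ:
  1: x = 0.1625, y = 0.5688
  2: x = 0.0914, y = 0.1197
  3: x = 0.0849, y = 0.0544
  4: x = 0.2506, y = 0.1053
  5: x = 0.4106, y = 0.1519

x_4 = 0.2506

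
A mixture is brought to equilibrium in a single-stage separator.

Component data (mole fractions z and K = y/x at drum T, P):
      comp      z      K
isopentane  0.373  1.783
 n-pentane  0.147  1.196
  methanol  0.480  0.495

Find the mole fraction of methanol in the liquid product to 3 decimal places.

x_methanol = 0.544

Rachford–Rice: g(ψ) = Σ zᵢ(Kᵢ−1)/(1+ψ(Kᵢ−1)) = 0.
Check two-phase: ΣzᵢKᵢ = 1.078 > 1 and Σzᵢ/Kᵢ = 1.302 > 1, so g(0) = 0.078 > 0 and g(1) = -0.302 < 0.
Iterate (Newton) starting at ψ = 0.6:
  ψ = 0.600: g = -0.1233, g' = -0.362 → ψ = 0.260
  ψ = 0.260: g = -0.0089, g' = -0.325 → ψ = 0.232
Converged at ψ = 0.232.
Compositions from xᵢ = zᵢ/(1+ψ(Kᵢ−1)), yᵢ = Kᵢxᵢ:
  isopentane: x = 0.316, y = 0.563
  n-pentane: x = 0.141, y = 0.168
  methanol: x = 0.544, y = 0.269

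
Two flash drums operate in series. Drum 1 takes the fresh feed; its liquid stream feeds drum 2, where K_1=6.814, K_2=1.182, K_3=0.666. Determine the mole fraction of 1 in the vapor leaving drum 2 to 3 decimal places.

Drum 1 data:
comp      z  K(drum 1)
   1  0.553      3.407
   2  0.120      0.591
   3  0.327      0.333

y_1 (drum 2) = 0.284

Drum 1:
Iterate (Newton) starting at ψ₁ = 0.5:
  ψ₁ = 0.500: g = 0.2151, g' = -1.019 → ψ₁ = 0.711
  ψ₁ = 0.711: g = 0.0068, g' = -1.002 → ψ₁ = 0.718
Converged at ψ₁ = 0.718.
Drum-1 compositions:
  1: x = 0.203, y = 0.691
  2: x = 0.170, y = 0.100
  3: x = 0.627, y = 0.209
Drum-2 feed = drum-1 liquid: z₂ = (0.2027, 0.1699, 0.6274).
Drum 2:
Newton–Raphson from ψ₂ = 0.5:
  ψ₂ = 0.500: g = 0.0784, g' = -0.555 → ψ₂ = 0.641
  ψ₂ = 0.641: g = 0.0102, g' = -0.424 → ψ₂ = 0.666
Converged at ψ₂ = 0.666.
  1: x = 0.042, y = 0.284
  2: x = 0.152, y = 0.179
  3: x = 0.807, y = 0.537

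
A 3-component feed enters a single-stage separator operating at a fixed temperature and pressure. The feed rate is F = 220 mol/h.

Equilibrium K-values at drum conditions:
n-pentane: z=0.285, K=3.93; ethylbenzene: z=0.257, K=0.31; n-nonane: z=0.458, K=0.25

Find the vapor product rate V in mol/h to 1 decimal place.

Rachford–Rice: g(ψ) = Σ zᵢ(Kᵢ−1)/(1+ψ(Kᵢ−1)) = 0.
Feasibility: ΣzᵢKᵢ = 1.314, Σzᵢ/Kᵢ = 2.734 — both > 1, two phases present.
Newton–Raphson from ψ = 0.5:
  ψ = 0.500: g = -0.4816, g' = -1.347 → ψ = 0.143
  ψ = 0.143: g = 0.0077, g' = -1.691 → ψ = 0.147
Converged at ψ = 0.147.
Then V = ψ·F = 0.1472·220 = 32.4 mol/h and L = F − V = 187.6 mol/h.

V = 32.4 mol/h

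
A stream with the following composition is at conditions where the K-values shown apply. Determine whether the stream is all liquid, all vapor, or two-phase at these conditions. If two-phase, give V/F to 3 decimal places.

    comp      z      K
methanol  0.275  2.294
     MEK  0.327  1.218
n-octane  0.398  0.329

ΣzᵢKᵢ = 1.160; Σzᵢ/Kᵢ = 1.598.
Both exceed 1, so a two-phase solution exists.
Iterate (Newton) starting at ψ = 0.5:
  ψ = 0.500: g = -0.1216, g' = -0.588 → ψ = 0.293
  ψ = 0.293: g = -0.0076, g' = -0.533 → ψ = 0.279
Converged at ψ = 0.279.

two-phase, V/F = 0.279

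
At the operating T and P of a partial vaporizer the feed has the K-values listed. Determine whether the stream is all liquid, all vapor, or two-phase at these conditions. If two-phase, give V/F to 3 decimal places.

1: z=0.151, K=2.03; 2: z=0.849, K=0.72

all liquid

ΣzᵢKᵢ = 0.918; Σzᵢ/Kᵢ = 1.254.
Since ΣzᵢKᵢ < 1 the mixture is below its bubble point — single liquid phase.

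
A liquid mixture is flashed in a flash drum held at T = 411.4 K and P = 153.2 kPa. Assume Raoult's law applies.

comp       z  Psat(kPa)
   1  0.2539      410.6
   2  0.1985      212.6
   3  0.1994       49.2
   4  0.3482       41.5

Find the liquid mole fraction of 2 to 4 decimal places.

x_2 = 0.1894

Raoult's law: Kᵢ = Pᵢˢᵃᵗ/P = Pᵢˢᵃᵗ/153.2.
  K_1 = 410.6/153.2 = 2.680157, K_2 = 212.6/153.2 = 1.387728, K_3 = 49.2/153.2 = 0.321149, K_4 = 41.5/153.2 = 0.270888
Material balance + equilibrium reduce to Σ zᵢ(Kᵢ−1)/(1+V/F(Kᵢ−1)) = 0.
Check two-phase: ΣzᵢKᵢ = 1.1143 > 1 and Σzᵢ/Kᵢ = 2.1441 > 1, so g(0) = 0.1143 > 0 and g(1) = -1.1441 < 0.
Newton iteration, V/F⁰ = 0.55:
  V/F = 0.5500: g = -0.35471, g' = -0.9638 → V/F = 0.1820
  V/F = 0.1820: g = -0.04856, g' = -0.8121 → V/F = 0.1222
  V/F = 0.1222: g = 0.00111, g' = -0.8529 → V/F = 0.1235
Converged at V/F = 0.1235.
Compositions from xᵢ = zᵢ/(1+V/F(Kᵢ−1)), yᵢ = Kᵢxᵢ:
  1: x = 0.2103, y = 0.5636
  2: x = 0.1894, y = 0.2629
  3: x = 0.2176, y = 0.0699
  4: x = 0.3827, y = 0.1037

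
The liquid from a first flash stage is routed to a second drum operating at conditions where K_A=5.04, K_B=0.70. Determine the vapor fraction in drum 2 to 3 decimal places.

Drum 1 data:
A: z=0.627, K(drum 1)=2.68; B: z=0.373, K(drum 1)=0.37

V/F (drum 2) = 0.729

Drum 1:
Let ψ₁ = V/F and solve Σ zᵢ(Kᵢ−1)/(1+ψ₁(Kᵢ−1)) = 0.
Check two-phase: ΣzᵢKᵢ = 1.818 > 1 and Σzᵢ/Kᵢ = 1.242 > 1, so g(0) = 0.818 > 0 and g(1) = -0.242 < 0.
Newton iteration, ψ₁⁰ = 0.48:
  ψ₁ = 0.480: g = 0.2463, g' = -0.847 → ψ₁ = 0.771
  ψ₁ = 0.771: g = 0.0021, g' = -0.896 → ψ₁ = 0.773
Converged at ψ₁ = 0.773.
Drum-1 compositions:
  A: x = 0.273, y = 0.731
  B: x = 0.727, y = 0.269
Drum-2 feed = drum-1 liquid: z₂ = (0.2727, 0.7273).
Drum 2:
Rachford–Rice: g(ψ₂) = Σ zᵢ(Kᵢ−1)/(1+ψ₂(Kᵢ−1)) = 0.
g(0) = ΣzᵢKᵢ − 1 = 0.884 and g(1) = 1 − Σzᵢ/Kᵢ = -0.093, so a root lies in (0, 1).
Iterate (Newton) starting at ψ₂ = 0.68:
  ψ₂ = 0.680: g = 0.0199, g' = -0.420 → ψ₂ = 0.727
  ψ₂ = 0.727: g = 0.0006, g' = -0.394 → ψ₂ = 0.729
Converged at ψ₂ = 0.729.
  A: x = 0.069, y = 0.348
  B: x = 0.931, y = 0.652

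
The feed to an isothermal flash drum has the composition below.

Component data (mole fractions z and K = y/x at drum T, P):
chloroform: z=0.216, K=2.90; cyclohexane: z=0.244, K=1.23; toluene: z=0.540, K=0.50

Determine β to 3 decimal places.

β = 0.293

Rachford–Rice: g(β) = Σ zᵢ(Kᵢ−1)/(1+β(Kᵢ−1)) = 0.
Feasibility: ΣzᵢKᵢ = 1.197, Σzᵢ/Kᵢ = 1.353 — both > 1, two phases present.
Iterate (Newton) starting at β = 0.6:
  β = 0.600: g = -0.1446, g' = -0.456 → β = 0.283
  β = 0.283: g = 0.0053, g' = -0.525 → β = 0.293
Converged at β = 0.293.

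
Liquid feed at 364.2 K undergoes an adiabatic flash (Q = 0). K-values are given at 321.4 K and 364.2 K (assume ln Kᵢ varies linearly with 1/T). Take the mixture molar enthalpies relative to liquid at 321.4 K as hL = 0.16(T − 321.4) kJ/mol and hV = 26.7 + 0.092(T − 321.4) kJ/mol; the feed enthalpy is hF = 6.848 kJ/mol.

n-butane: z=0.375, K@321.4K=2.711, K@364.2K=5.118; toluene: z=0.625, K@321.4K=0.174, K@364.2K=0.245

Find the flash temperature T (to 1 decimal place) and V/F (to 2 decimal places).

T = 333.2 K, V/F = 0.19

Adiabatic flash: solve Rachford–Rice at each trial T, then check hF = ψ·hV(T) + (1−ψ)·hL(T).
  T = 321.4 K: K = (2.711, 0.174), RR gives ψ = 0.089, H_out = 2.369 kJ/mol
  T = 364.2 K: K = (5.118, 0.245), RR gives ψ = 0.345, H_out = 15.053 kJ/mol
  T = 342.8 K: K = (3.800, 0.209), RR gives ψ = 0.251, H_out = 9.751 kJ/mol
  T = 332.1 K: K = (3.227, 0.191), RR gives ψ = 0.183, H_out = 6.464 kJ/mol
  T = 337.5 K: K = (3.509, 0.200), RR gives ψ = 0.220, H_out = 8.198 kJ/mol
  T = 334.8 K: K = (3.366, 0.196), RR gives ψ = 0.202, H_out = 7.353 kJ/mol
  T = 333.5 K: K = (3.299, 0.193), RR gives ψ = 0.193, H_out = 6.930 kJ/mol
  T = 332.8 K: K = (3.263, 0.192), RR gives ψ = 0.188, H_out = 6.699 kJ/mol
  T = 333.1 K: K = (3.278, 0.193), RR gives ψ = 0.190, H_out = 6.798 kJ/mol
  T = 333.3 K: K = (3.288, 0.193), RR gives ψ = 0.192, H_out = 6.865 kJ/mol
Linear interpolation between T = 333.1 (H_out = 6.798) and T = 333.3 (H_out = 6.865) on hF = 6.848 gives T ≈ 333.2 K, at which ψ = 0.19.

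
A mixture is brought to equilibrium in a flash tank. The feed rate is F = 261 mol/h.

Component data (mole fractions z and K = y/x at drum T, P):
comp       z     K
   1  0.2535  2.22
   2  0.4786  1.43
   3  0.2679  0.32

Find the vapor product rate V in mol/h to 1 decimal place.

V = 172.8 mol/h

Material balance + equilibrium reduce to Σ zᵢ(Kᵢ−1)/(1+ψ(Kᵢ−1)) = 0.
Check two-phase: ΣzᵢKᵢ = 1.3329 > 1 and Σzᵢ/Kᵢ = 1.2861 > 1, so g(0) = 0.3329 > 0 and g(1) = -0.2861 < 0.
Newton iteration, ψ⁰ = 0.5:
  ψ = 0.5000: g = 0.08546, g' = -0.4899 → ψ = 0.6744
  ψ = 0.6744: g = -0.00730, g' = -0.5894 → ψ = 0.6621
  ψ = 0.6621: g = -0.00007, g' = -0.5789 → ψ = 0.6619
Converged at ψ = 0.6619.
Then V = ψ·F = 0.6619·261 = 172.8 mol/h and L = F − V = 88.2 mol/h.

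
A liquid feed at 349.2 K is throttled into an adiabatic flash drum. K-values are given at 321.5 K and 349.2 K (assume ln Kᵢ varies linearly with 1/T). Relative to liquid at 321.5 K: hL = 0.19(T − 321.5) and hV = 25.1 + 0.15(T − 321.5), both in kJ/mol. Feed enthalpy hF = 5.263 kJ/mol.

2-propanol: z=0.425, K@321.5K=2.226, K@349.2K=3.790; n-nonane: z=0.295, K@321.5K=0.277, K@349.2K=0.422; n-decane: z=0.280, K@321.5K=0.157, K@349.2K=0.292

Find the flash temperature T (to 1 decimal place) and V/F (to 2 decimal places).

Adiabatic flash: solve Rachford–Rice at each trial T, then check hF = ψ·hV(T) + (1−ψ)·hL(T).
  T = 321.5 K: K = (2.226, 0.277, 0.157), RR gives ψ = 0.075, H_out = 1.874 kJ/mol
  T = 349.2 K: K = (3.790, 0.422, 0.292), RR gives ψ = 0.454, H_out = 16.151 kJ/mol
  T = 335.4 K: K = (2.939, 0.345, 0.217), RR gives ψ = 0.295, H_out = 9.878 kJ/mol
  T = 328.4 K: K = (2.563, 0.310, 0.185), RR gives ψ = 0.197, H_out = 6.210 kJ/mol
  T = 324.9 K: K = (2.388, 0.293, 0.170), RR gives ψ = 0.140, H_out = 4.129 kJ/mol
  T = 326.6 K: K = (2.472, 0.301, 0.177), RR gives ψ = 0.169, H_out = 5.166 kJ/mol
Linear interpolation between T = 326.6 (H_out = 5.166) and T = 328.4 (H_out = 6.210) on hF = 5.263 gives T ≈ 326.8 K, at which ψ = 0.17.

T = 326.8 K, V/F = 0.17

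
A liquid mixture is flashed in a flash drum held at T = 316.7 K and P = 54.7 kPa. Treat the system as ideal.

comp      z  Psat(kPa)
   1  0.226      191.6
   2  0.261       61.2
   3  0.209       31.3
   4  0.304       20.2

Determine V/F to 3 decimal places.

V/F = 0.320

Raoult's law: Kᵢ = Pᵢˢᵃᵗ/P = Pᵢˢᵃᵗ/54.7.
  K_1 = 191.6/54.7 = 3.50274, K_2 = 61.2/54.7 = 1.11883, K_3 = 31.3/54.7 = 0.57221, K_4 = 20.2/54.7 = 0.36929
Material balance + equilibrium reduce to Σ zᵢ(Kᵢ−1)/(1+V/F(Kᵢ−1)) = 0.
Check two-phase: ΣzᵢKᵢ = 1.315 > 1 and Σzᵢ/Kᵢ = 1.486 > 1, so g(0) = 0.315 > 0 and g(1) = -0.486 < 0.
Newton–Raphson from V/F = 0.67:
  V/F = 0.670: g = -0.2174, g' = -0.639 → V/F = 0.330
  V/F = 0.330: g = -0.0064, g' = -0.673 → V/F = 0.320
Converged at V/F = 0.320.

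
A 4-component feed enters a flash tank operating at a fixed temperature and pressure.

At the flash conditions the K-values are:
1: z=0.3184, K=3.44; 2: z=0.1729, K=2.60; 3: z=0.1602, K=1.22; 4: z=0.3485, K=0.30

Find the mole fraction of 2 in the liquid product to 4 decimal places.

Newton iteration, V/F⁰ = 0.5:
  V/F = 0.5000: g = 0.16009, g' = -0.9317 → V/F = 0.6718
  V/F = 0.6718: g = -0.00212, g' = -0.9894 → V/F = 0.6697
Converged at V/F = 0.6697.
Compositions from xᵢ = zᵢ/(1+V/F(Kᵢ−1)), yᵢ = Kᵢxᵢ:
  1: x = 0.1209, y = 0.4158
  2: x = 0.0835, y = 0.2170
  3: x = 0.1396, y = 0.1703
  4: x = 0.6560, y = 0.1968

x_2 = 0.0835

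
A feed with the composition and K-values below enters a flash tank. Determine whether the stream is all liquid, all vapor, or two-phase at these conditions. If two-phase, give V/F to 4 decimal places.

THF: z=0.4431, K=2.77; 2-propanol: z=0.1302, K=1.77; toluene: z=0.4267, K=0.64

all vapor

ΣzᵢKᵢ = 1.7309; Σzᵢ/Kᵢ = 0.9002.
Since Σzᵢ/Kᵢ < 1 the mixture is above its dew point — single vapor phase.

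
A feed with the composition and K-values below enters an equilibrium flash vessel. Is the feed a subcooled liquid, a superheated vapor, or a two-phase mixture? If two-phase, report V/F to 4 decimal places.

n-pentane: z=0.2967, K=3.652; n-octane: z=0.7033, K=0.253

ΣzᵢKᵢ = 1.2615; Σzᵢ/Kᵢ = 2.8611.
Both exceed 1, so a two-phase solution exists.
Let ψ = V/F and solve Σ zᵢ(Kᵢ−1)/(1+ψ(Kᵢ−1)) = 0.
Binary case is linear: z₁(K₁−1)(1+ψ(K₂−1)) + z₂(K₂−1)(1+ψ(K₁−1)) = 0
⇒ ψ = [z₁(K₁−1)+z₂(K₂−1)] / [−(K₁−1)(K₂−1)] = 0.26148/1.98104 = 0.1320

two-phase, V/F = 0.1320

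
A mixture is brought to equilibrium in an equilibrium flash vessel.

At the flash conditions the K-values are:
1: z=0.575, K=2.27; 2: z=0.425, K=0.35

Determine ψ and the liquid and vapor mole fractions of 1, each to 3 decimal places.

ψ = 0.550, x_1 = 0.339, y_1 = 0.768

Newton iteration, ψ⁰ = 0.48:
  ψ = 0.480: g = 0.0522, g' = -0.737 → ψ = 0.551
  ψ = 0.551: g = -0.0006, g' = -0.757 → ψ = 0.550
Converged at ψ = 0.550.
Compositions from xᵢ = zᵢ/(1+ψ(Kᵢ−1)), yᵢ = Kᵢxᵢ:
  1: x = 0.339, y = 0.768
  2: x = 0.661, y = 0.232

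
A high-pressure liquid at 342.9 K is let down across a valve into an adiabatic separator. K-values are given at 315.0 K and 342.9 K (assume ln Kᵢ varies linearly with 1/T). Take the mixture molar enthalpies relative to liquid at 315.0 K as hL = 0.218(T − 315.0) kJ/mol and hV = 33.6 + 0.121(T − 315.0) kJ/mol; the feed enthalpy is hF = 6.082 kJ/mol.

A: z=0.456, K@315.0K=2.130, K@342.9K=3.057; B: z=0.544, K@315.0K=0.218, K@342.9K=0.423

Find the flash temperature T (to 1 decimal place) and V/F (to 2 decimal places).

T = 318.6 K, V/F = 0.16

Adiabatic flash: solve Rachford–Rice at each trial T, then check hF = ψ·hV(T) + (1−ψ)·hL(T).
  T = 315.0 K: K = (2.130, 0.218), RR gives ψ = 0.102, H_out = 3.417 kJ/mol
  T = 342.9 K: K = (3.057, 0.423), RR gives ψ = 0.526, H_out = 22.327 kJ/mol
  T = 328.9 K: K = (2.570, 0.308), RR gives ψ = 0.312, H_out = 13.093 kJ/mol
  T = 321.9 K: K = (2.343, 0.260), RR gives ψ = 0.211, H_out = 8.444 kJ/mol
  T = 318.4 K: K = (2.233, 0.238), RR gives ψ = 0.157, H_out = 5.972 kJ/mol
  T = 320.1 K: K = (2.286, 0.248), RR gives ψ = 0.184, H_out = 7.190 kJ/mol
Linear interpolation between T = 318.4 (H_out = 5.972) and T = 320.1 (H_out = 7.190) on hF = 6.082 gives T ≈ 318.6 K, at which ψ = 0.16.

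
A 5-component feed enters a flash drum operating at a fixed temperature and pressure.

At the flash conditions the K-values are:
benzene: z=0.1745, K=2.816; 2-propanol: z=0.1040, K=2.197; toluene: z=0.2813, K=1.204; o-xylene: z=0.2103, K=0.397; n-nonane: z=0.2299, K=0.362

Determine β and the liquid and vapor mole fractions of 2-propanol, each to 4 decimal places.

β = 0.3249, x_2-propanol = 0.0749, y_2-propanol = 0.1645

Let β = V/F and solve Σ zᵢ(Kᵢ−1)/(1+β(Kᵢ−1)) = 0.
g(0) = ΣzᵢKᵢ − 1 = 0.2253 and g(1) = 1 − Σzᵢ/Kᵢ = -0.5077, so a root lies in (0, 1).
Iterate (Newton) starting at β = 0.34:
  β = 0.3400: g = -0.00876, g' = -0.5791 → β = 0.3249
Converged at β = 0.3249.
Compositions from xᵢ = zᵢ/(1+β(Kᵢ−1)), yᵢ = Kᵢxᵢ:
  benzene: x = 0.1097, y = 0.3090
  2-propanol: x = 0.0749, y = 0.1645
  toluene: x = 0.2638, y = 0.3176
  o-xylene: x = 0.2615, y = 0.1038
  n-nonane: x = 0.2900, y = 0.1050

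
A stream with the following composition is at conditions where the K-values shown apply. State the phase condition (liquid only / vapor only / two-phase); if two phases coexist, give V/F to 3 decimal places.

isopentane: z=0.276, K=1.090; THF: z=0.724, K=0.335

liquid only

ΣzᵢKᵢ = 0.543; Σzᵢ/Kᵢ = 2.414.
Since ΣzᵢKᵢ < 1 the mixture is below its bubble point — single liquid phase.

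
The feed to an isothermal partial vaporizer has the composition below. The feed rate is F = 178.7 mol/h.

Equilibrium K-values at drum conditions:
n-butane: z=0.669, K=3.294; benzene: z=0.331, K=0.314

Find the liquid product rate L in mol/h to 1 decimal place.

L = 30.2 mol/h

Binary case is linear: z₁(K₁−1)(1+ψ(K₂−1)) + z₂(K₂−1)(1+ψ(K₁−1)) = 0
⇒ ψ = [z₁(K₁−1)+z₂(K₂−1)] / [−(K₁−1)(K₂−1)] = 1.3076/1.5737 = 0.831
Then V = ψ·F = 0.8309·178.7 = 148.5 mol/h and L = F − V = 30.2 mol/h.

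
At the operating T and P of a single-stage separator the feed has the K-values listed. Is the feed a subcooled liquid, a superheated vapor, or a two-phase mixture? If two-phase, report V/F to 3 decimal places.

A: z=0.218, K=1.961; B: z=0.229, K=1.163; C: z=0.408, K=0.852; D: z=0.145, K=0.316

two-phase, V/F = 0.342

ΣzᵢKᵢ = 1.087; Σzᵢ/Kᵢ = 1.246.
Both exceed 1, so a two-phase solution exists.
Rachford–Rice: g(ψ) = Σ zᵢ(Kᵢ−1)/(1+ψ(Kᵢ−1)) = 0.
Newton iteration, ψ⁰ = 0.5:
  ψ = 0.500: g = -0.0399, g' = -0.264 → ψ = 0.349
  ψ = 0.349: g = -0.0017, g' = -0.245 → ψ = 0.342
Converged at ψ = 0.342.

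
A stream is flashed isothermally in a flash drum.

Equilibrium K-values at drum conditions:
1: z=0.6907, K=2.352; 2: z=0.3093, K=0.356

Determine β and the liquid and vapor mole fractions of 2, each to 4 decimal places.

Material balance + equilibrium reduce to Σ zᵢ(Kᵢ−1)/(1+β(Kᵢ−1)) = 0.
Check two-phase: ΣzᵢKᵢ = 1.7346 > 1 and Σzᵢ/Kᵢ = 1.1625 > 1, so g(0) = 0.7346 > 0 and g(1) = -0.1625 < 0.
Binary case is linear: z₁(K₁−1)(1+β(K₂−1)) + z₂(K₂−1)(1+β(K₁−1)) = 0
⇒ β = [z₁(K₁−1)+z₂(K₂−1)] / [−(K₁−1)(K₂−1)] = 0.73464/0.87069 = 0.8437
Compositions from xᵢ = zᵢ/(1+β(Kᵢ−1)), yᵢ = Kᵢxᵢ:
  1: x = 0.3226, y = 0.7589
  2: x = 0.6774, y = 0.2411

β = 0.8437, x_2 = 0.6774, y_2 = 0.2411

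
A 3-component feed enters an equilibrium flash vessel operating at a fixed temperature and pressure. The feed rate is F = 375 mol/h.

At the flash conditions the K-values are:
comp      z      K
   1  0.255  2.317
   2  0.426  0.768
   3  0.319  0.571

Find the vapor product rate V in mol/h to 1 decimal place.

V = 87.8 mol/h

Let β = V/F and solve Σ zᵢ(Kᵢ−1)/(1+β(Kᵢ−1)) = 0.
g(0) = ΣzᵢKᵢ − 1 = 0.100 and g(1) = 1 − Σzᵢ/Kᵢ = -0.223, so a root lies in (0, 1).
Iterate (Newton) starting at β = 0.5:
  β = 0.500: g = -0.0835, g' = -0.285 → β = 0.207
  β = 0.207: g = 0.0098, g' = -0.369 → β = 0.234
Converged at β = 0.234.
Then V = β·F = 0.2343·375 = 87.8 mol/h and L = F − V = 287.2 mol/h.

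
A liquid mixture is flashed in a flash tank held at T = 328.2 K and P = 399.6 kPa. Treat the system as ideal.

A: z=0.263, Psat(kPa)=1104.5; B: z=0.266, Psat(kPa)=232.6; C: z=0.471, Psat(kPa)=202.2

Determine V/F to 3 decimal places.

V/F = 0.146

Raoult's law: Kᵢ = Pᵢˢᵃᵗ/P = Pᵢˢᵃᵗ/399.6.
  K_A = 1104.5/399.6 = 2.76401, K_B = 232.6/399.6 = 0.58208, K_C = 202.2/399.6 = 0.50601
Rachford–Rice: g(V/F) = Σ zᵢ(Kᵢ−1)/(1+V/F(Kᵢ−1)) = 0.
Feasibility: ΣzᵢKᵢ = 1.120, Σzᵢ/Kᵢ = 1.483 — both > 1, two phases present.
Newton–Raphson from V/F = 0.4:
  V/F = 0.400: g = -0.1514, g' = -0.527 → V/F = 0.113
  V/F = 0.113: g = 0.0241, g' = -0.750 → V/F = 0.145
  V/F = 0.145: g = 0.0007, g' = -0.705 → V/F = 0.146
Converged at V/F = 0.146.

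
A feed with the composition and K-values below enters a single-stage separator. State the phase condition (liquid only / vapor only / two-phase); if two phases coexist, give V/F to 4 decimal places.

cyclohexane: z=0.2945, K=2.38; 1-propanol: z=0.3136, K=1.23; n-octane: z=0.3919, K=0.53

two-phase, V/F = 0.6838

ΣzᵢKᵢ = 1.2943; Σzᵢ/Kᵢ = 1.1181.
Both exceed 1, so a two-phase solution exists.
Material balance + equilibrium reduce to Σ zᵢ(Kᵢ−1)/(1+ψ(Kᵢ−1)) = 0.
Iterate (Newton) starting at ψ = 0.5:
  ψ = 0.5000: g = 0.06439, g' = -0.3576 → ψ = 0.6801
  ψ = 0.6801: g = 0.00131, g' = -0.3487 → ψ = 0.6838
Converged at ψ = 0.6838.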